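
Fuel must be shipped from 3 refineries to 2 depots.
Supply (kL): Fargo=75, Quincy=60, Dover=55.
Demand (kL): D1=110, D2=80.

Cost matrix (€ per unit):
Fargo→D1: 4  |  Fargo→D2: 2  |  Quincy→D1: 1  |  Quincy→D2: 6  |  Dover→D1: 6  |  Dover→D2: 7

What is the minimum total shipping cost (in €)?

One minimum-cost allocation:
  Fargo→D2: 75 × €2 = €150
  Quincy→D1: 60 × €1 = €60
  Dover→D1: 50 × €6 = €300
  Dover→D2: 5 × €7 = €35
Total = 150 + 60 + 300 + 35 = €545.
(Supply check: Fargo ships 75; Quincy ships 60; Dover ships 55.)

545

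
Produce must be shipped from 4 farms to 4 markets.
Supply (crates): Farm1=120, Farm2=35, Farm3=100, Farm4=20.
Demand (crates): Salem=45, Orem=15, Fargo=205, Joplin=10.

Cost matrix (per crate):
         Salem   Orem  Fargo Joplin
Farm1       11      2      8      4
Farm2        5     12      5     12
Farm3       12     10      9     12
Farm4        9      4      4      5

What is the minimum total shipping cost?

2015

Optimal allocation:
  Farm1→Salem: 10 × 11 = 110
  Farm1→Orem: 15 × 2 = 30
  Farm1→Fargo: 85 × 8 = 680
  Farm1→Joplin: 10 × 4 = 40
  Farm2→Salem: 35 × 5 = 175
  Farm3→Fargo: 100 × 9 = 900
  Farm4→Fargo: 20 × 4 = 80
Total = 110 + 30 + 680 + 40 + 175 + 900 + 80 = 2015.
(Supply check: Farm1 ships 120; Farm2 ships 35; Farm3 ships 100; Farm4 ships 20.)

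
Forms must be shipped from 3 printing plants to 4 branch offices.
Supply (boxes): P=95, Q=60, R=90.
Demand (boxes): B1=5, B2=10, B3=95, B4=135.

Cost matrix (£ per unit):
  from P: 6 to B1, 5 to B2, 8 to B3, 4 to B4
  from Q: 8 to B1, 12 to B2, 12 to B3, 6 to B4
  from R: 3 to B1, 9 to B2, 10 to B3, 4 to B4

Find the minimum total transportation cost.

1505

An optimal shipping plan:
  P→B2: 10 × £5 = £50
  P→B3: 85 × £8 = £680
  Q→B3: 10 × £12 = £120
  Q→B4: 50 × £6 = £300
  R→B1: 5 × £3 = £15
  R→B4: 85 × £4 = £340
Total = 50 + 680 + 120 + 300 + 15 + 340 = £1505.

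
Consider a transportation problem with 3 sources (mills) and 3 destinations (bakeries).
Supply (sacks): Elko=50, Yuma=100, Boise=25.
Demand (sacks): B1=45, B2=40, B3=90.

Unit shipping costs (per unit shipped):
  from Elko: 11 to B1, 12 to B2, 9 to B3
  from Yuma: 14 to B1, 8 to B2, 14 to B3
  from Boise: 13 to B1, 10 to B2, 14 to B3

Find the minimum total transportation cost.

1935

An optimal shipping plan:
  Elko->B3: 50 × 9 = 450
  Yuma->B1: 20 × 14 = 280
  Yuma->B2: 40 × 8 = 320
  Yuma->B3: 40 × 14 = 560
  Boise->B1: 25 × 13 = 325
Total = 450 + 280 + 320 + 560 + 325 = 1935.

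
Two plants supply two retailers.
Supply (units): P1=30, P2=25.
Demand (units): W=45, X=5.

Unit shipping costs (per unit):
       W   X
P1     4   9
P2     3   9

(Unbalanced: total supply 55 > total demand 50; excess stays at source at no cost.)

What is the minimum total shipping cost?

200

Optimal allocation:
  P1 to W: 20 × 4 = 80
  P1 to X: 5 × 9 = 45
  P2 to W: 25 × 3 = 75
Total = 80 + 45 + 75 = 200.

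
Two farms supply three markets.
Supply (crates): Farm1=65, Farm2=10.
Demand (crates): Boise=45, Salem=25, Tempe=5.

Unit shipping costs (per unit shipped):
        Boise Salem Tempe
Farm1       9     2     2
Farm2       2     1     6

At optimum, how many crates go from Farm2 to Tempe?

Optimal shipments:
  Farm1->Boise: 35 × 9 = 315
  Farm1->Salem: 25 × 2 = 50
  Farm1->Tempe: 5 × 2 = 10
  Farm2->Boise: 10 × 2 = 20
Total cost = 395.
The route Farm2→Tempe is not used.

0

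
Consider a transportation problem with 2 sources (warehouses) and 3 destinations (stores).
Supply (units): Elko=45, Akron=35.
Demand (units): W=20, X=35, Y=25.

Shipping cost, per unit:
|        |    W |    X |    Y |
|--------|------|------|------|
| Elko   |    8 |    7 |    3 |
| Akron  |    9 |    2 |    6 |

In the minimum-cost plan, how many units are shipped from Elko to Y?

25

Optimal shipments:
  Elko→W: 20 units
  Elko→Y: 25 units
  Akron→X: 35 units
Total cost = 305.
So Elko→Y carries 25 units.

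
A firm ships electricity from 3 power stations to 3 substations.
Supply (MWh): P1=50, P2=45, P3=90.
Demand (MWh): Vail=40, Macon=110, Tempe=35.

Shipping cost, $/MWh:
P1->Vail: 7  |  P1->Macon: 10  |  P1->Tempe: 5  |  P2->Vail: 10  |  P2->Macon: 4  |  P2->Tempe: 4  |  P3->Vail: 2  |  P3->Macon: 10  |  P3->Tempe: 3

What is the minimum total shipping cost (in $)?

An optimal shipping plan:
  P1–Macon: 50 MWh
  P2–Macon: 45 MWh
  P3–Vail: 40 MWh
  P3–Macon: 15 MWh
  P3–Tempe: 35 MWh
Total cost = $1015.
(Supply check: P1 ships 50; P2 ships 45; P3 ships 90.)

1015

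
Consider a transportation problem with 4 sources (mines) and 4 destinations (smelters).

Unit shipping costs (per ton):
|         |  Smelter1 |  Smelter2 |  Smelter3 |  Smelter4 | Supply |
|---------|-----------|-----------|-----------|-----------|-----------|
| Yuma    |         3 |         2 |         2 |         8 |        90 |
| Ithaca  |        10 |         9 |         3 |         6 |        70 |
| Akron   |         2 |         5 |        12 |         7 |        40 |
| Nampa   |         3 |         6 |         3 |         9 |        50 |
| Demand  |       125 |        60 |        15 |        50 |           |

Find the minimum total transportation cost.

A cheapest plan:
  Yuma→Smelter1: 30 × 3 = 90
  Yuma→Smelter2: 60 × 2 = 120
  Ithaca→Smelter1: 5 × 10 = 50
  Ithaca→Smelter3: 15 × 3 = 45
  Ithaca→Smelter4: 50 × 6 = 300
  Akron→Smelter1: 40 × 2 = 80
  Nampa→Smelter1: 50 × 3 = 150
Total = 90 + 120 + 50 + 45 + 300 + 80 + 150 = 835.

835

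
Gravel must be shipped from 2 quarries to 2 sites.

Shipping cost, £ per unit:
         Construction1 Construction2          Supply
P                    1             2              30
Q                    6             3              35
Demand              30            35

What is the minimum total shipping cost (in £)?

135

An optimal shipping plan:
  P->Construction1: 30 × £1 = £30
  Q->Construction2: 35 × £3 = £105
Total = 30 + 105 = £135.
(Supply check: P ships 30; Q ships 35.)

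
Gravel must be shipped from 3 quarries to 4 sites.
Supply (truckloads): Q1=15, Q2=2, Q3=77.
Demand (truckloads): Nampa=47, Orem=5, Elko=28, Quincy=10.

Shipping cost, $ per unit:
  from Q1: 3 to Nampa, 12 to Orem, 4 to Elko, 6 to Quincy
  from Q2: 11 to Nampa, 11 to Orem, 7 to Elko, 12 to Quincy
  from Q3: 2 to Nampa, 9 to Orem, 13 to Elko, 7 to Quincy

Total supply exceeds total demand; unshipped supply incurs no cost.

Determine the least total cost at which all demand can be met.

An optimal shipping plan:
  Q1 to Elko: 15 × $4 = $60
  Q2 to Elko: 2 × $7 = $14
  Q3 to Nampa: 47 × $2 = $94
  Q3 to Orem: 5 × $9 = $45
  Q3 to Elko: 11 × $13 = $143
  Q3 to Quincy: 10 × $7 = $70
Total = 60 + 14 + 94 + 45 + 143 + 70 = $426.
(Supply check: Q1 ships 15; Q2 ships 2; Q3 ships 73.)

426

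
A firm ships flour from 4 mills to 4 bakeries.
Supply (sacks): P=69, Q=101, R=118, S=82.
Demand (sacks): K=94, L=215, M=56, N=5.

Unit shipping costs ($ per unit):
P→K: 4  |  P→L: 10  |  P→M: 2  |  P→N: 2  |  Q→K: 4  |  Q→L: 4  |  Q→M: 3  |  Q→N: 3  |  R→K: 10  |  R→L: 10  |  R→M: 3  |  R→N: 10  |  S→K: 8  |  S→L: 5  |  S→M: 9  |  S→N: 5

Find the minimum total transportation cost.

1868

A cheapest plan:
  P->K: 64 × $4 = $256
  P->N: 5 × $2 = $10
  Q->L: 101 × $4 = $404
  R->K: 30 × $10 = $300
  R->L: 32 × $10 = $320
  R->M: 56 × $3 = $168
  S->L: 82 × $5 = $410
Total = 256 + 10 + 404 + 300 + 320 + 168 + 410 = $1868.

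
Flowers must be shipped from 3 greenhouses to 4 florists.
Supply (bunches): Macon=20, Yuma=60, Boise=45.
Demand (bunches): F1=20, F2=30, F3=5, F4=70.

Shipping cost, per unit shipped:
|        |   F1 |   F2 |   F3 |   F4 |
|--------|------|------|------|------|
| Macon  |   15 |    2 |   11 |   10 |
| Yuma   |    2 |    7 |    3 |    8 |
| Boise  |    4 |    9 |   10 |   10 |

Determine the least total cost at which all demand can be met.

Optimal allocation:
  Macon–F2: 20 × 2 = 40
  Yuma–F2: 10 × 7 = 70
  Yuma–F3: 5 × 3 = 15
  Yuma–F4: 45 × 8 = 360
  Boise–F1: 20 × 4 = 80
  Boise–F4: 25 × 10 = 250
Total = 40 + 70 + 15 + 360 + 80 + 250 = 815.
(Supply check: Macon ships 20; Yuma ships 60; Boise ships 45.)

815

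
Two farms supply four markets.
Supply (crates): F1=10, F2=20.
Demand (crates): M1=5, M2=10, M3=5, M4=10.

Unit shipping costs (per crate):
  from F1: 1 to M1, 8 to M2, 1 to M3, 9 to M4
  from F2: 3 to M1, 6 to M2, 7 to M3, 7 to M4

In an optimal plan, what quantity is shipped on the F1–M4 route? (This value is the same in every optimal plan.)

Solving gives:
  F1–M1: 5 crates
  F1–M3: 5 crates
  F2–M2: 10 crates
  F2–M4: 10 crates
Total cost = 140.
The route F1→M4 is not used.

0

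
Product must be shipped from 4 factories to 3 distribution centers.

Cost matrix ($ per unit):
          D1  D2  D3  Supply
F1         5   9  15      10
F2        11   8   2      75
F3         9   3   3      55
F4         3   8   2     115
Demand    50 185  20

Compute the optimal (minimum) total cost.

1405

One minimum-cost allocation:
  F1–D2: 10 × $9 = $90
  F2–D2: 75 × $8 = $600
  F3–D2: 55 × $3 = $165
  F4–D1: 50 × $3 = $150
  F4–D2: 45 × $8 = $360
  F4–D3: 20 × $2 = $40
Total = 90 + 600 + 165 + 150 + 360 + 40 = $1405.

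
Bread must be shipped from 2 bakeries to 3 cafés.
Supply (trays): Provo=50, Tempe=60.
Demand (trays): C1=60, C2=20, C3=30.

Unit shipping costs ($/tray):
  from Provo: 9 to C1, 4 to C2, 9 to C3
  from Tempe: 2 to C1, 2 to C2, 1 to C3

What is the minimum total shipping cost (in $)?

440

Optimal allocation:
  Provo→C1: 30 × $9 = $270
  Provo→C2: 20 × $4 = $80
  Tempe→C1: 30 × $2 = $60
  Tempe→C3: 30 × $1 = $30
Total = 270 + 80 + 60 + 30 = $440.
(Supply check: Provo ships 50; Tempe ships 60.)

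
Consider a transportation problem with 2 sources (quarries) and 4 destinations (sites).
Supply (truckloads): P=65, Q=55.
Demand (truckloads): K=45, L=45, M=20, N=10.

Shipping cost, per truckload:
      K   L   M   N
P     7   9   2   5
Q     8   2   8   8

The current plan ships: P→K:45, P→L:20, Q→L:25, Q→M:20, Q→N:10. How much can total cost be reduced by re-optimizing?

Current plan cost = 45·7 + 20·9 + 25·2 + 20·8 + 10·8 = 785.
Optimal plan:
  P→K: 35 × 7 = 245
  P→M: 20 × 2 = 40
  P→N: 10 × 5 = 50
  Q→K: 10 × 8 = 80
  Q→L: 45 × 2 = 90
Optimal cost = 505.
Saving = 785 − 505 = 280.

280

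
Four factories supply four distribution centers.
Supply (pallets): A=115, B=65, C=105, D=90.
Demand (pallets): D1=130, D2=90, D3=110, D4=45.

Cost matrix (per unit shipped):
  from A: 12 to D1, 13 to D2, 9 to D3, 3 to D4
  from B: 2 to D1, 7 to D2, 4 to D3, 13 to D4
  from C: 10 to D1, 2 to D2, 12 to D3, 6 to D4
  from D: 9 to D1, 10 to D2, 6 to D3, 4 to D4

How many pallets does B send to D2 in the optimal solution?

Solving gives:
  A→D1: 50 × 12 = 600
  A→D3: 20 × 9 = 180
  A→D4: 45 × 3 = 135
  B→D1: 65 × 2 = 130
  C→D1: 15 × 10 = 150
  C→D2: 90 × 2 = 180
  D→D3: 90 × 6 = 540
Total cost = 1915.
The route B→D2 is not used.

0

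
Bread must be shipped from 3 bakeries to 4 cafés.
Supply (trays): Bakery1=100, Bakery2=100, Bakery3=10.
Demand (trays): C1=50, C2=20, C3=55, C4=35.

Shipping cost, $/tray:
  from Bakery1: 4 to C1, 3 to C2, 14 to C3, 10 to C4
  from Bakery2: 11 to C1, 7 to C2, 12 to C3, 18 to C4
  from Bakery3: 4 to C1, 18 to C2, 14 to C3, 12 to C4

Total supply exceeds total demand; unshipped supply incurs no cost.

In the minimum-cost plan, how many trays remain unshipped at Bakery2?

45

An optimal plan:
  Bakery1→C1: 40 × $4 = $160
  Bakery1→C2: 20 × $3 = $60
  Bakery1→C4: 35 × $10 = $350
  Bakery2→C3: 55 × $12 = $660
  Bakery3→C1: 10 × $4 = $40
Total cost = $1270.
Bakery2 ships 55 of its 100, leaving 45.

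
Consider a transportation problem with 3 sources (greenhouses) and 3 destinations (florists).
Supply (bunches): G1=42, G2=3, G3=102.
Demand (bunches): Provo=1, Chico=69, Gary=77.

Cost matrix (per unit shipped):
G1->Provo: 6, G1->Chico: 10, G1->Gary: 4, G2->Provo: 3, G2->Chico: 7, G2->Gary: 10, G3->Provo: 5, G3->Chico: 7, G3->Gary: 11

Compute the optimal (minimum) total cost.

1037

Optimal allocation:
  G1->Gary: 42 × 4 = 168
  G2->Provo: 1 × 3 = 3
  G2->Gary: 2 × 10 = 20
  G3->Chico: 69 × 7 = 483
  G3->Gary: 33 × 11 = 363
Total = 168 + 3 + 20 + 483 + 363 = 1037.
(Supply check: G1 ships 42; G2 ships 3; G3 ships 102.)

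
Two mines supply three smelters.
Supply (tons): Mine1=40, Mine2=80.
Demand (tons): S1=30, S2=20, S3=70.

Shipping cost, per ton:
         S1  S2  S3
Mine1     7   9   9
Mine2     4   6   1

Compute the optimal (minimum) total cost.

Optimal allocation:
  Mine1→S1: 30 × 7 = 210
  Mine1→S2: 10 × 9 = 90
  Mine2→S2: 10 × 6 = 60
  Mine2→S3: 70 × 1 = 70
Total = 210 + 90 + 60 + 70 = 430.

430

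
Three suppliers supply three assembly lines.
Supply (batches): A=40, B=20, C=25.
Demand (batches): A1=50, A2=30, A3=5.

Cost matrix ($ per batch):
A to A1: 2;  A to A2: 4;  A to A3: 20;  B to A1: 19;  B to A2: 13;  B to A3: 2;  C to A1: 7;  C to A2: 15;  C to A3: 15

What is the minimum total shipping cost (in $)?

Optimal allocation:
  A–A1: 25 × $2 = $50
  A–A2: 15 × $4 = $60
  B–A2: 15 × $13 = $195
  B–A3: 5 × $2 = $10
  C–A1: 25 × $7 = $175
Total = 50 + 60 + 195 + 10 + 175 = $490.

490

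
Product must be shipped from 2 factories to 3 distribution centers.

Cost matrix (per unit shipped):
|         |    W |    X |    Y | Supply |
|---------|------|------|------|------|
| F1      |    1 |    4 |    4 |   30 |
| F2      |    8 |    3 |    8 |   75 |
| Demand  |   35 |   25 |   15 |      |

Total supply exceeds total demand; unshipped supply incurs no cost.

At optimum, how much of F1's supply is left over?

An optimal plan:
  F1→W: 30 × 1 = 30
  F2→W: 5 × 8 = 40
  F2→X: 25 × 3 = 75
  F2→Y: 15 × 8 = 120
Total cost = 265.
F1 ships 30 of its 30, leaving 0.

0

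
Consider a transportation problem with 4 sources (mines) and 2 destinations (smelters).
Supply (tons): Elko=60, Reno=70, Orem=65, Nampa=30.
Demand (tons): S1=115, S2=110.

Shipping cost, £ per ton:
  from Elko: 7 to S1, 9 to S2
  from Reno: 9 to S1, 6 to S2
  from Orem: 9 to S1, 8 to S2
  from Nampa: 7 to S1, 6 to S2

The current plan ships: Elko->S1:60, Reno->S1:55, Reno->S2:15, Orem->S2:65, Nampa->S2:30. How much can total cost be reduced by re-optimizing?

Current plan cost = 60·7 + 55·9 + 15·6 + 65·8 + 30·6 = £1705.
Optimal plan:
  Elko→S1: 60 tons
  Reno→S2: 70 tons
  Orem→S1: 55 tons
  Orem→S2: 10 tons
  Nampa→S2: 30 tons
Optimal cost = £1595.
Saving = 1705 − 1595 = £110.

110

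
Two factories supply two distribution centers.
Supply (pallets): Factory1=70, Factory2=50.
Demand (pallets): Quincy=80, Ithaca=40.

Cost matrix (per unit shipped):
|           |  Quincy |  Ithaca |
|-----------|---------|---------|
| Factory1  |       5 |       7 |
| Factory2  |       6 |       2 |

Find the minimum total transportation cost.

One minimum-cost allocation:
  Factory1→Quincy: 70 × 5 = 350
  Factory2→Quincy: 10 × 6 = 60
  Factory2→Ithaca: 40 × 2 = 80
Total = 350 + 60 + 80 = 490.
(Supply check: Factory1 ships 70; Factory2 ships 50.)

490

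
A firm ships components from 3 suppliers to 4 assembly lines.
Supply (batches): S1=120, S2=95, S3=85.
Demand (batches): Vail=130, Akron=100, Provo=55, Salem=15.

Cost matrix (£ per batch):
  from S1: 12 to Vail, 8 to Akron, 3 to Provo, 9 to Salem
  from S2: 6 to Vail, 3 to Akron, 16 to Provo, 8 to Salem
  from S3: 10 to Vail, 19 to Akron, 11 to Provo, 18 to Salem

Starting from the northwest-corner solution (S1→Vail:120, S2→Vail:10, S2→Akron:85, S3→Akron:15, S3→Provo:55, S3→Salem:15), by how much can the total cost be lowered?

Current plan cost = 120·12 + 10·6 + 85·3 + 15·19 + 55·11 + 15·18 = £2915.
Optimal plan:
  S1–Akron: 50 × £8 = £400
  S1–Provo: 55 × £3 = £165
  S1–Salem: 15 × £9 = £135
  S2–Vail: 45 × £6 = £270
  S2–Akron: 50 × £3 = £150
  S3–Vail: 85 × £10 = £850
Optimal cost = £1970.
Saving = 2915 − 1970 = £945.

945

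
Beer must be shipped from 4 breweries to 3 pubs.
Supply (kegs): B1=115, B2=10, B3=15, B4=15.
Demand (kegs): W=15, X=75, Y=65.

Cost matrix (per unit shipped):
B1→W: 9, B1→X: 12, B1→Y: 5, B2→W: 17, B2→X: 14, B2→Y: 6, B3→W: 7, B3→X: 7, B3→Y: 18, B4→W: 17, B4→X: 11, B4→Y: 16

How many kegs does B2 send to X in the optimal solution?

Solving gives:
  B1→W: 15 × 9 = 135
  B1→X: 45 × 12 = 540
  B1→Y: 55 × 5 = 275
  B2→Y: 10 × 6 = 60
  B3→X: 15 × 7 = 105
  B4→X: 15 × 11 = 165
Total cost = 1280.
The route B2→X is not used.

0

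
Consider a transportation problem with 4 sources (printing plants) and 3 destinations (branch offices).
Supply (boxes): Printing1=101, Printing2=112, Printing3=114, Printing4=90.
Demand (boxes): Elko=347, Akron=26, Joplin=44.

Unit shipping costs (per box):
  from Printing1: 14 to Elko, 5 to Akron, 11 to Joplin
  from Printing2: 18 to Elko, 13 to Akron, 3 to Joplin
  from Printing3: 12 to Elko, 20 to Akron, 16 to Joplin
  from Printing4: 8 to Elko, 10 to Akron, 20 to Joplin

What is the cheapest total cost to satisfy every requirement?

One minimum-cost allocation:
  Printing1–Elko: 75 boxes
  Printing1–Akron: 26 boxes
  Printing2–Elko: 68 boxes
  Printing2–Joplin: 44 boxes
  Printing3–Elko: 114 boxes
  Printing4–Elko: 90 boxes
Total cost = 4624.
(Supply check: Printing1 ships 101; Printing2 ships 112; Printing3 ships 114; Printing4 ships 90.)

4624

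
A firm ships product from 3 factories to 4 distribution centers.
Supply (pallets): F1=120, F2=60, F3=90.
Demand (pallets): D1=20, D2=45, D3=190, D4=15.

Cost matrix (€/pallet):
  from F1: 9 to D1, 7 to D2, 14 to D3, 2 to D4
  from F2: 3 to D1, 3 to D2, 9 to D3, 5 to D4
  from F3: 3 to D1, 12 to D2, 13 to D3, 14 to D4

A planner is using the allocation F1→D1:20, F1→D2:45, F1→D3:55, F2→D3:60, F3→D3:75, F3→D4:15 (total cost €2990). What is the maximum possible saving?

Current plan cost = 20·9 + 45·7 + 55·14 + 60·9 + 75·13 + 15·14 = €2990.
Optimal plan:
  F1–D2: 45 × €7 = €315
  F1–D3: 60 × €14 = €840
  F1–D4: 15 × €2 = €30
  F2–D3: 60 × €9 = €540
  F3–D1: 20 × €3 = €60
  F3–D3: 70 × €13 = €910
Optimal cost = €2695.
Saving = 2990 − 2695 = €295.

295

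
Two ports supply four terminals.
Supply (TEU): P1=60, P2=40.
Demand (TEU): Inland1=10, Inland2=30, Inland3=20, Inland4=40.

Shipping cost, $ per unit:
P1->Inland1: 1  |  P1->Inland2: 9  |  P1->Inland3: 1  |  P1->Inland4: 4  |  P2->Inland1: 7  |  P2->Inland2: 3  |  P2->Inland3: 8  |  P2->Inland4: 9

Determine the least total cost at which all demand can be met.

One minimum-cost allocation:
  P1->Inland1: 10 × $1 = $10
  P1->Inland3: 20 × $1 = $20
  P1->Inland4: 30 × $4 = $120
  P2->Inland2: 30 × $3 = $90
  P2->Inland4: 10 × $9 = $90
Total = 10 + 20 + 120 + 90 + 90 = $330.

330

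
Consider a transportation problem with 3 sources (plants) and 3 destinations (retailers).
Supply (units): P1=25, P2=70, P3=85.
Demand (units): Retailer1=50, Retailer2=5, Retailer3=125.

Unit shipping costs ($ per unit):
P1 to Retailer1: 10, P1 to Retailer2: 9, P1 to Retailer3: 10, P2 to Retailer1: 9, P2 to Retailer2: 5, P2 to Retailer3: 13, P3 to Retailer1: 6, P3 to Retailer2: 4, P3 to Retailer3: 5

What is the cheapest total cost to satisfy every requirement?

An optimal shipping plan:
  P1–Retailer3: 25 × $10 = $250
  P2–Retailer1: 50 × $9 = $450
  P2–Retailer2: 5 × $5 = $25
  P2–Retailer3: 15 × $13 = $195
  P3–Retailer3: 85 × $5 = $425
Total = 250 + 450 + 25 + 195 + 425 = $1345.

1345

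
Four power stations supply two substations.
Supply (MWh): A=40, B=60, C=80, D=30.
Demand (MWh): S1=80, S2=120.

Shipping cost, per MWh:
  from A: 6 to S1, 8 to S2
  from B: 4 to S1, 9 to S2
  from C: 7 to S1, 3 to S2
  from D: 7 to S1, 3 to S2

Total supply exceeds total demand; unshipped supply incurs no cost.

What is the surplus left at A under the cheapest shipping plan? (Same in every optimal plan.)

10

An optimal plan:
  A→S1: 20 × 6 = 120
  A→S2: 10 × 8 = 80
  B→S1: 60 × 4 = 240
  C→S2: 80 × 3 = 240
  D→S2: 30 × 3 = 90
Total cost = 770.
A ships 30 of its 40, leaving 10.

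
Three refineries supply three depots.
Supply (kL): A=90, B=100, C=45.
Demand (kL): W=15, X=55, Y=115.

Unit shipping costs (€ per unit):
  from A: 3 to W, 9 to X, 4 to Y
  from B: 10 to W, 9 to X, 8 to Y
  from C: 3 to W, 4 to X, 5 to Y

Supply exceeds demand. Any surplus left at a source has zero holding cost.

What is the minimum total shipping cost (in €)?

935

A cheapest plan:
  A→W: 15 × €3 = €45
  A→Y: 75 × €4 = €300
  B→X: 10 × €9 = €90
  B→Y: 40 × €8 = €320
  C→X: 45 × €4 = €180
Total = 45 + 300 + 90 + 320 + 180 = €935.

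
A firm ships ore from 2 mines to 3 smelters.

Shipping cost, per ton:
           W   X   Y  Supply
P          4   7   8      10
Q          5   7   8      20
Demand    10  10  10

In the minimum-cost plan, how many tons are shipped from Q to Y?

10

Optimal shipments:
  P to W: 10 × 4 = 40
  Q to X: 10 × 7 = 70
  Q to Y: 10 × 8 = 80
Total cost = 190.
So Q→Y carries 10 tons.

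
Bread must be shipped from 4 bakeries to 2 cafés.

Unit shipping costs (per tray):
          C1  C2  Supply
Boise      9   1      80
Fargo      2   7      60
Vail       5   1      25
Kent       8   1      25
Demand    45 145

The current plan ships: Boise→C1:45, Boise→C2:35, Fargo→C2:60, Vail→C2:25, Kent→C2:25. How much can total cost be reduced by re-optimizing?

Current plan cost = 45·9 + 35·1 + 60·7 + 25·1 + 25·1 = 910.
Optimal plan:
  Boise to C2: 80 × 1 = 80
  Fargo to C1: 45 × 2 = 90
  Fargo to C2: 15 × 7 = 105
  Vail to C2: 25 × 1 = 25
  Kent to C2: 25 × 1 = 25
Optimal cost = 325.
Saving = 910 − 325 = 585.

585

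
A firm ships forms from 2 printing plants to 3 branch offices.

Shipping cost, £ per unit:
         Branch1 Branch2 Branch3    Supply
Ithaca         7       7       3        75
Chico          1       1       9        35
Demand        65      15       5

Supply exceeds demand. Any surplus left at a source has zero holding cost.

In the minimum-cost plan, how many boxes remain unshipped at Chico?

Minimum-cost shipments:
  Ithaca–Branch1: 30 × £7 = £210
  Ithaca–Branch2: 15 × £7 = £105
  Ithaca–Branch3: 5 × £3 = £15
  Chico–Branch1: 35 × £1 = £35
Total cost = £365.
Chico ships 35 of its 35, leaving 0.

0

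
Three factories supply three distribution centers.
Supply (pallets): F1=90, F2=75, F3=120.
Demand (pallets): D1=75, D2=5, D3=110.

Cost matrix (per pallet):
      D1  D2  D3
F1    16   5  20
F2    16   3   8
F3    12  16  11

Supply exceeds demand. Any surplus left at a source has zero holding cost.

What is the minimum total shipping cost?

A cheapest plan:
  F1 to D2: 5 × 5 = 25
  F2 to D3: 75 × 8 = 600
  F3 to D1: 75 × 12 = 900
  F3 to D3: 35 × 11 = 385
Total = 25 + 600 + 900 + 385 = 1910.

1910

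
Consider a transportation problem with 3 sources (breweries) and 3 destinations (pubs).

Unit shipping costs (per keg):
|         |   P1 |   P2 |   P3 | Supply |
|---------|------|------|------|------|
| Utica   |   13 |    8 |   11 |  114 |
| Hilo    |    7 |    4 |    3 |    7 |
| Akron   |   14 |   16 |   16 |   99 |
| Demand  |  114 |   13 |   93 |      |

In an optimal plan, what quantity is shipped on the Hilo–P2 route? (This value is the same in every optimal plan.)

Optimal shipments:
  Utica→P1: 15 × 13 = 195
  Utica→P2: 13 × 8 = 104
  Utica→P3: 86 × 11 = 946
  Hilo→P3: 7 × 3 = 21
  Akron→P1: 99 × 14 = 1386
Total cost = 2652.
The route Hilo→P2 is not used.

0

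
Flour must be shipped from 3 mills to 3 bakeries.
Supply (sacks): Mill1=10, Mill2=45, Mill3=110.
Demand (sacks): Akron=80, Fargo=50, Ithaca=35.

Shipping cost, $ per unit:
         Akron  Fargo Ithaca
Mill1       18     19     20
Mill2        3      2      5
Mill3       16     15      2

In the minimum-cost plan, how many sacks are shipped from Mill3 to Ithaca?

The minimum-cost plan:
  Mill1→Akron: 10 × $18 = $180
  Mill2→Fargo: 45 × $2 = $90
  Mill3→Akron: 70 × $16 = $1120
  Mill3→Fargo: 5 × $15 = $75
  Mill3→Ithaca: 35 × $2 = $70
Total cost = $1535.
So Mill3→Ithaca carries 35 sacks.

35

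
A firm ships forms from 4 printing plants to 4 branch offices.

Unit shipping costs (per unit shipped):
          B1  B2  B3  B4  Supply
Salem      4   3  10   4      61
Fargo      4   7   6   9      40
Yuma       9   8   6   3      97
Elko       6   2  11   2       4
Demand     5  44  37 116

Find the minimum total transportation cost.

One minimum-cost allocation:
  Salem–B1: 2 × 4 = 8
  Salem–B2: 44 × 3 = 132
  Salem–B4: 15 × 4 = 60
  Fargo–B1: 3 × 4 = 12
  Fargo–B3: 37 × 6 = 222
  Yuma–B4: 97 × 3 = 291
  Elko–B4: 4 × 2 = 8
Total = 8 + 132 + 60 + 12 + 222 + 291 + 8 = 733.

733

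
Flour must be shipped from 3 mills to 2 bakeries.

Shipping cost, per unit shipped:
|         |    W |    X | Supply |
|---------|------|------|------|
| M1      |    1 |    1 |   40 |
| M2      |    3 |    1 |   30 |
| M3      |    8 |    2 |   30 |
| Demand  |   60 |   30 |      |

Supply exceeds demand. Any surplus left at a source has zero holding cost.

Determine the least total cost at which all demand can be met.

150

A cheapest plan:
  M1→W: 40 × 1 = 40
  M2→W: 20 × 3 = 60
  M2→X: 10 × 1 = 10
  M3→X: 20 × 2 = 40
Total = 40 + 60 + 10 + 40 = 150.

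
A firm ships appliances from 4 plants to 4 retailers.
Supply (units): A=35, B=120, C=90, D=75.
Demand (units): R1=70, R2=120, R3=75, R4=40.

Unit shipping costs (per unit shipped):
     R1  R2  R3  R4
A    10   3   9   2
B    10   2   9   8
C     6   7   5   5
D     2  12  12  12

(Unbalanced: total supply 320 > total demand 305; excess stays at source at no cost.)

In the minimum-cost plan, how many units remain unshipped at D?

5

Minimum-cost shipments:
  A to R4: 35 × 2 = 70
  B to R2: 120 × 2 = 240
  C to R3: 75 × 5 = 375
  C to R4: 5 × 5 = 25
  D to R1: 70 × 2 = 140
Total cost = 850.
D ships 70 of its 75, leaving 5.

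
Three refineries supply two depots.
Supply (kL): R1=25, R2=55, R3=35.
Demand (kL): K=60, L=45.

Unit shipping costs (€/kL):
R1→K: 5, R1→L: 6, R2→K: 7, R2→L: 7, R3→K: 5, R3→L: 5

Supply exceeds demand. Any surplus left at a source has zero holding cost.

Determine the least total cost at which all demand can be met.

615

An optimal shipping plan:
  R1→K: 25 × €5 = €125
  R2→K: 35 × €7 = €245
  R2→L: 10 × €7 = €70
  R3→L: 35 × €5 = €175
Total = 125 + 245 + 70 + 175 = €615.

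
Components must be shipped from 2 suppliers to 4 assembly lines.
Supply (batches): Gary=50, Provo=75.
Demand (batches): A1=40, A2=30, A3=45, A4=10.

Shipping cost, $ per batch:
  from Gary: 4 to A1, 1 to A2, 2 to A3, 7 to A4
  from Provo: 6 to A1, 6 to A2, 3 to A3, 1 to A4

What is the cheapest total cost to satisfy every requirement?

375

An optimal shipping plan:
  Gary to A1: 20 batches
  Gary to A2: 30 batches
  Provo to A1: 20 batches
  Provo to A3: 45 batches
  Provo to A4: 10 batches
Total cost = $375.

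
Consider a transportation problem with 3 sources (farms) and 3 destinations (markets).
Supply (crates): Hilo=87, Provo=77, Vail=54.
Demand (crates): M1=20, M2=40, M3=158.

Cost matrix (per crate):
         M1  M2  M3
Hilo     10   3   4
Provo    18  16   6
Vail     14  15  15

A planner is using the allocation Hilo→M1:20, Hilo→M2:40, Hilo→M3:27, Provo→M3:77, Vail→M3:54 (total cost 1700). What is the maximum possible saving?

140

Current plan cost = 20·10 + 40·3 + 27·4 + 77·6 + 54·15 = 1700.
Optimal plan:
  Hilo to M2: 40 crates
  Hilo to M3: 47 crates
  Provo to M3: 77 crates
  Vail to M1: 20 crates
  Vail to M3: 34 crates
Optimal cost = 1560.
Saving = 1700 − 1560 = 140.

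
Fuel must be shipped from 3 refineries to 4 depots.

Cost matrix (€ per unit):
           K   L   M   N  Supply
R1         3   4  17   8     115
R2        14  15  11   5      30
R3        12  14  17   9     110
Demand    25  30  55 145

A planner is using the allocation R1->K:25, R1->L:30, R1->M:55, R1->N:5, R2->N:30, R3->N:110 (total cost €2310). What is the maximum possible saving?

Current plan cost = 25·3 + 30·4 + 55·17 + 5·8 + 30·5 + 110·9 = €2310.
Optimal plan:
  R1→K: 25 kL
  R1→L: 30 kL
  R1→N: 60 kL
  R2→M: 30 kL
  R3→M: 25 kL
  R3→N: 85 kL
Optimal cost = €2195.
Saving = 2310 − 2195 = €115.

115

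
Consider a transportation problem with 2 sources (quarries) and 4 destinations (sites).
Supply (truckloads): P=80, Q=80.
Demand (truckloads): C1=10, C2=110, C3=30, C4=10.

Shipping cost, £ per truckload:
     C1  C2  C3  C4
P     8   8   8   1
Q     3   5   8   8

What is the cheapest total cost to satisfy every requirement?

950

One minimum-cost allocation:
  P to C2: 40 × £8 = £320
  P to C3: 30 × £8 = £240
  P to C4: 10 × £1 = £10
  Q to C1: 10 × £3 = £30
  Q to C2: 70 × £5 = £350
Total = 320 + 240 + 10 + 30 + 350 = £950.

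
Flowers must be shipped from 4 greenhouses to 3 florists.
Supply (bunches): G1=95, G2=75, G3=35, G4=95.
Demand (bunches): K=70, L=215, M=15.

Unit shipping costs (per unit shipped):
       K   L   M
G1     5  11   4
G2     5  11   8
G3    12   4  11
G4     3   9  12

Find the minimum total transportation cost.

2340

One minimum-cost allocation:
  G1→L: 80 × 11 = 880
  G1→M: 15 × 4 = 60
  G2→L: 75 × 11 = 825
  G3→L: 35 × 4 = 140
  G4→K: 70 × 3 = 210
  G4→L: 25 × 9 = 225
Total = 880 + 60 + 825 + 140 + 210 + 225 = 2340.
(Supply check: G1 ships 95; G2 ships 75; G3 ships 35; G4 ships 95.)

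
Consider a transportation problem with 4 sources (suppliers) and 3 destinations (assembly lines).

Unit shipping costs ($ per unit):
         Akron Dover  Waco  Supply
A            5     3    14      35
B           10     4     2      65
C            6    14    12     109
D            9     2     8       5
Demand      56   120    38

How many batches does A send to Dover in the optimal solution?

35

Solving gives:
  A->Dover: 35 batches
  B->Dover: 27 batches
  B->Waco: 38 batches
  C->Akron: 56 batches
  C->Dover: 53 batches
  D->Dover: 5 batches
Total cost = $1377.
So A→Dover carries 35 batches.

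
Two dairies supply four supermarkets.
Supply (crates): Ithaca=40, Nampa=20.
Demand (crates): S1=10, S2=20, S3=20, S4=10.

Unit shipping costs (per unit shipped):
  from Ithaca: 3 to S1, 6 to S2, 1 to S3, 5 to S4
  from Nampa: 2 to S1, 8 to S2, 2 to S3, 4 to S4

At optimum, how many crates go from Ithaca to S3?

20

Optimal shipments:
  Ithaca->S2: 20 × 6 = 120
  Ithaca->S3: 20 × 1 = 20
  Nampa->S1: 10 × 2 = 20
  Nampa->S4: 10 × 4 = 40
Total cost = 200.
So Ithaca→S3 carries 20 crates.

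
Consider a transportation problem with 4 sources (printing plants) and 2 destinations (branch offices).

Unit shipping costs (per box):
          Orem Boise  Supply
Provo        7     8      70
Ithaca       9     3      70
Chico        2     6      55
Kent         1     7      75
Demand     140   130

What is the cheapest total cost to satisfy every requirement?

945

An optimal shipping plan:
  Provo to Orem: 10 × 7 = 70
  Provo to Boise: 60 × 8 = 480
  Ithaca to Boise: 70 × 3 = 210
  Chico to Orem: 55 × 2 = 110
  Kent to Orem: 75 × 1 = 75
Total = 70 + 480 + 210 + 110 + 75 = 945.
(Supply check: Provo ships 70; Ithaca ships 70; Chico ships 55; Kent ships 75.)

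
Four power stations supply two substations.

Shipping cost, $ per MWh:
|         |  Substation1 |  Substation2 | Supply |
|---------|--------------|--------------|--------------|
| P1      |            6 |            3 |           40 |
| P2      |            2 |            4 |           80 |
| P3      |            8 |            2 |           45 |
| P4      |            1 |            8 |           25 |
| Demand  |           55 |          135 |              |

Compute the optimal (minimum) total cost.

495

One minimum-cost allocation:
  P1–Substation2: 40 × $3 = $120
  P2–Substation1: 30 × $2 = $60
  P2–Substation2: 50 × $4 = $200
  P3–Substation2: 45 × $2 = $90
  P4–Substation1: 25 × $1 = $25
Total = 120 + 60 + 200 + 90 + 25 = $495.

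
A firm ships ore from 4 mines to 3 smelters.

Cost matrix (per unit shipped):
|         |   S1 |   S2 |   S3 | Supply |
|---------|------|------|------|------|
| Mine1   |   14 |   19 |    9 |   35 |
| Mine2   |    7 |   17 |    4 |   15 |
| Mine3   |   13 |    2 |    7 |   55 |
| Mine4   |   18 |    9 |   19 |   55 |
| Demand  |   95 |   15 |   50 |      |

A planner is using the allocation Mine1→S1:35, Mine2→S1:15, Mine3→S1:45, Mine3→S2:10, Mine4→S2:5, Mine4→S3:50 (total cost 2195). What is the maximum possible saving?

Current plan cost = 35·14 + 15·7 + 45·13 + 10·2 + 5·9 + 50·19 = 2195.
Optimal plan:
  Mine1 to S1: 25 × 14 = 350
  Mine1 to S3: 10 × 9 = 90
  Mine2 to S1: 15 × 7 = 105
  Mine3 to S2: 15 × 2 = 30
  Mine3 to S3: 40 × 7 = 280
  Mine4 to S1: 55 × 18 = 990
Optimal cost = 1845.
Saving = 2195 − 1845 = 350.

350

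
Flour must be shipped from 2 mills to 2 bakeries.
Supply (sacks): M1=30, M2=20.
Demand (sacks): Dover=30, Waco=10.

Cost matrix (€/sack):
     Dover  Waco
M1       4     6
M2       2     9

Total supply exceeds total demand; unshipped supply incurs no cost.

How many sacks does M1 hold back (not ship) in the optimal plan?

An optimal plan:
  M1–Dover: 10 × €4 = €40
  M1–Waco: 10 × €6 = €60
  M2–Dover: 20 × €2 = €40
Total cost = €140.
M1 ships 20 of its 30, leaving 10.

10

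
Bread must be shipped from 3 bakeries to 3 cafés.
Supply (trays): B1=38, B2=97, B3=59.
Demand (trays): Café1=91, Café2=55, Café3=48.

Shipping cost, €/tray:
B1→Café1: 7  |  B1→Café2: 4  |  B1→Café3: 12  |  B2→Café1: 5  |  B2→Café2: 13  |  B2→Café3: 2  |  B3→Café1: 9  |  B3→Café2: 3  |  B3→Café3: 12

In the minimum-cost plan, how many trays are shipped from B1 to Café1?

Solving gives:
  B1–Café1: 38 × €7 = €266
  B2–Café1: 49 × €5 = €245
  B2–Café3: 48 × €2 = €96
  B3–Café1: 4 × €9 = €36
  B3–Café2: 55 × €3 = €165
Total cost = €808.
So B1→Café1 carries 38 trays.

38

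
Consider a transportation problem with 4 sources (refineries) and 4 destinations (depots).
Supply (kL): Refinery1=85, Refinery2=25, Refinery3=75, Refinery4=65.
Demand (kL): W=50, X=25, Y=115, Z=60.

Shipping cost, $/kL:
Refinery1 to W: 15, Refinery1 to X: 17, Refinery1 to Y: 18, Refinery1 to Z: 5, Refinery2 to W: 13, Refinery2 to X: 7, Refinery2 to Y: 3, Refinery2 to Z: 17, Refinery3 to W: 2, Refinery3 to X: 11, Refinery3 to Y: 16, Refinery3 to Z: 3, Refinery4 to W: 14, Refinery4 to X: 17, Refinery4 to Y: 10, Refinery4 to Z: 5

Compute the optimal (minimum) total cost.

1850

Optimal allocation:
  Refinery1→Y: 25 × $18 = $450
  Refinery1→Z: 60 × $5 = $300
  Refinery2→Y: 25 × $3 = $75
  Refinery3→W: 50 × $2 = $100
  Refinery3→X: 25 × $11 = $275
  Refinery4→Y: 65 × $10 = $650
Total = 450 + 300 + 75 + 100 + 275 + 650 = $1850.
(Supply check: Refinery1 ships 85; Refinery2 ships 25; Refinery3 ships 75; Refinery4 ships 65.)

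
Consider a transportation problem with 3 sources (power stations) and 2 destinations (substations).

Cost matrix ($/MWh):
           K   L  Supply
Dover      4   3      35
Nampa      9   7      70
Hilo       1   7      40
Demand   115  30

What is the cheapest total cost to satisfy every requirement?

750

One minimum-cost allocation:
  Dover–K: 35 × $4 = $140
  Nampa–K: 40 × $9 = $360
  Nampa–L: 30 × $7 = $210
  Hilo–K: 40 × $1 = $40
Total = 140 + 360 + 210 + 40 = $750.
(Supply check: Dover ships 35; Nampa ships 70; Hilo ships 40.)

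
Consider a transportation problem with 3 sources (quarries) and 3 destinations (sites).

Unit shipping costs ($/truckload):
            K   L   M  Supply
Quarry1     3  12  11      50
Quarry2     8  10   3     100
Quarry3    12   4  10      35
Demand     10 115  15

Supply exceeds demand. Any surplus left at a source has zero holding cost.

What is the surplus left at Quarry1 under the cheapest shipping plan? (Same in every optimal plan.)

40

An optimal plan:
  Quarry1 to K: 10 × $3 = $30
  Quarry2 to L: 80 × $10 = $800
  Quarry2 to M: 15 × $3 = $45
  Quarry3 to L: 35 × $4 = $140
Total cost = $1015.
Quarry1 ships 10 of its 50, leaving 40.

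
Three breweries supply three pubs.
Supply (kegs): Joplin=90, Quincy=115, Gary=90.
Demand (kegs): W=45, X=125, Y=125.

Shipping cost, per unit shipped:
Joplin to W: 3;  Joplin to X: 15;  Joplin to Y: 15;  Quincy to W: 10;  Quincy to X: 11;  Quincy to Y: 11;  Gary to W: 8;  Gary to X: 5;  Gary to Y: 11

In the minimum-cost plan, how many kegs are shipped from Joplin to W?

45

Optimal shipments:
  Joplin–W: 45 kegs
  Joplin–Y: 45 kegs
  Quincy–X: 35 kegs
  Quincy–Y: 80 kegs
  Gary–X: 90 kegs
Total cost = 2525.
So Joplin→W carries 45 kegs.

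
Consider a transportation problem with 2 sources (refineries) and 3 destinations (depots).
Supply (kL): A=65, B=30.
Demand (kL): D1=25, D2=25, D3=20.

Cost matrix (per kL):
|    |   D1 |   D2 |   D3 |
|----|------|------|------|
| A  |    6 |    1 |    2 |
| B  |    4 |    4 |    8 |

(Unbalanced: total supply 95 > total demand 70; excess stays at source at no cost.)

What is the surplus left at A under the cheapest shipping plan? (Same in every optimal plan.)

20

An optimal plan:
  A->D2: 25 × 1 = 25
  A->D3: 20 × 2 = 40
  B->D1: 25 × 4 = 100
Total cost = 165.
A ships 45 of its 65, leaving 20.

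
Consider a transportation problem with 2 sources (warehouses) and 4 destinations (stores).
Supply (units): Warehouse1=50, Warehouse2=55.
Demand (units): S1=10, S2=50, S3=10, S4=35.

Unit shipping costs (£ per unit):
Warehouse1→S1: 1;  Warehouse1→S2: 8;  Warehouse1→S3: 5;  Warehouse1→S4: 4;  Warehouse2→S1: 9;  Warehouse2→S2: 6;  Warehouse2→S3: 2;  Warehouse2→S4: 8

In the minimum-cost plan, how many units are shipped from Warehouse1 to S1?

10

The minimum-cost plan:
  Warehouse1 to S1: 10 × £1 = £10
  Warehouse1 to S2: 5 × £8 = £40
  Warehouse1 to S4: 35 × £4 = £140
  Warehouse2 to S2: 45 × £6 = £270
  Warehouse2 to S3: 10 × £2 = £20
Total cost = £480.
So Warehouse1→S1 carries 10 units.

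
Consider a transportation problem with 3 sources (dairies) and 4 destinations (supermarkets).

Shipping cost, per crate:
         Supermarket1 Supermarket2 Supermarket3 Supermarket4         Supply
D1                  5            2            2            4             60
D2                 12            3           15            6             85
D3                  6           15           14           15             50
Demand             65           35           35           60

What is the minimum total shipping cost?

890

One minimum-cost allocation:
  D1–Supermarket1: 15 × 5 = 75
  D1–Supermarket3: 35 × 2 = 70
  D1–Supermarket4: 10 × 4 = 40
  D2–Supermarket2: 35 × 3 = 105
  D2–Supermarket4: 50 × 6 = 300
  D3–Supermarket1: 50 × 6 = 300
Total = 75 + 70 + 40 + 105 + 300 + 300 = 890.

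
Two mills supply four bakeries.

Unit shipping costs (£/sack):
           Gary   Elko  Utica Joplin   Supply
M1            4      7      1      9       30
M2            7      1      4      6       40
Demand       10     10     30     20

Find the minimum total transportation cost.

230

An optimal shipping plan:
  M1→Gary: 10 × £4 = £40
  M1→Utica: 20 × £1 = £20
  M2→Elko: 10 × £1 = £10
  M2→Utica: 10 × £4 = £40
  M2→Joplin: 20 × £6 = £120
Total = 40 + 20 + 10 + 40 + 120 = £230.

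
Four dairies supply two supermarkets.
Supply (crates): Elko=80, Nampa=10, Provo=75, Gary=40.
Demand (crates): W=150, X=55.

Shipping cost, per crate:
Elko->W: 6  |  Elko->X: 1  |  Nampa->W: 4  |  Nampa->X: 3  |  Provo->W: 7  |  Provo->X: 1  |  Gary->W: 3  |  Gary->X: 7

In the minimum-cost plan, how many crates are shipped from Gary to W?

40

Solving gives:
  Elko->W: 80 crates
  Nampa->W: 10 crates
  Provo->W: 20 crates
  Provo->X: 55 crates
  Gary->W: 40 crates
Total cost = 835.
So Gary→W carries 40 crates.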